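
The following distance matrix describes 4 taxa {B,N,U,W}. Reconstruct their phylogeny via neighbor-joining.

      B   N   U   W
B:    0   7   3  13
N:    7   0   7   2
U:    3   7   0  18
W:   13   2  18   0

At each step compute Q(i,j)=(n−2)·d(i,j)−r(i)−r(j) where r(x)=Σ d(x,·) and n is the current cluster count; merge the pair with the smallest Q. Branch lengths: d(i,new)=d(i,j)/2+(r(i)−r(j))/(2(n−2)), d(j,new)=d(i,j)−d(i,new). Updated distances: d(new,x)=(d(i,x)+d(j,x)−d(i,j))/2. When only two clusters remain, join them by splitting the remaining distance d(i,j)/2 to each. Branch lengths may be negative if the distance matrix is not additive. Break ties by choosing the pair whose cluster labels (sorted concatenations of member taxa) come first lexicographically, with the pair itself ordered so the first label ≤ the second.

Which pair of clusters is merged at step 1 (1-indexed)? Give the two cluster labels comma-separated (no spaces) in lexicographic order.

B,U

iteration 1: select B,U (d=3, Q=-45); attach at lengths (1/4, 11/4); label the merged cluster BU
  updated: d(BU,N)=11/2, d(BU,W)=14
iteration 2: select BU,N (d=11/2, Q=-43/2); attach at lengths (35/4, -13/4); label the merged cluster BNU
  updated: d(BNU,W)=21/4
iteration 3: select BNU,W (d=21/4); attach at lengths (21/8, 21/8); label the merged cluster BNUW
final tree: (((B:1/4,U:11/4):35/4,N:-13/4):21/8,W:21/8)
total length: 55/4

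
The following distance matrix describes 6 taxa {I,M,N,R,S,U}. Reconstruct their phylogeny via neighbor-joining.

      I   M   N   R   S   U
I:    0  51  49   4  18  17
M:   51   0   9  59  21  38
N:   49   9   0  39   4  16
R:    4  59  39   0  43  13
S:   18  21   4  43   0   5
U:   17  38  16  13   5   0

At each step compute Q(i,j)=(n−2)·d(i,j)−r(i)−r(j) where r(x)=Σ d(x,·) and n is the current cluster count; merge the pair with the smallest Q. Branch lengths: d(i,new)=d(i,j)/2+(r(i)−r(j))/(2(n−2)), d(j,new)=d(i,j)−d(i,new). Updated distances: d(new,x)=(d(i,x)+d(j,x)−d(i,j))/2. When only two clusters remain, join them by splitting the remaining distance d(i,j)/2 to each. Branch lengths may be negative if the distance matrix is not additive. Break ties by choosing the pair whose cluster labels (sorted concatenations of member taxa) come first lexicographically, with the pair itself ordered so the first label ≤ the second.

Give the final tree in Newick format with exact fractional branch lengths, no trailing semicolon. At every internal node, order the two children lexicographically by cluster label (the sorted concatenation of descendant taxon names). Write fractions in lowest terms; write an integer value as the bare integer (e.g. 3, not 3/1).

1. join I+R (d=4, Q=-281) ⇒ IR; edges |I|=-3/8, |R|=35/8
  updated: d(IR,M)=53, d(IR,N)=42, d(IR,S)=57/2, d(IR,U)=13
2. join IR+U (d=13, Q=-339/2) ⇒ IRU; edges |IR|=69/4, |U|=-17/4
  updated: d(IRU,M)=39, d(IRU,N)=45/2, d(IRU,S)=41/4
3. join IRU+S (d=41/4, Q=-173/2) ⇒ IRSU; edges |IRU|=57/4, |S|=-4
  updated: d(IRSU,M)=199/8, d(IRSU,N)=65/8
4. join IRSU+M (d=199/8, Q=-42) ⇒ IMRSU; edges |IRSU|=12, |M|=103/8
  updated: d(IMRSU,N)=-31/8
5. join IMRSU+N (d=-31/8) ⇒ IMNRSU; edges |IMRSU|=-31/16, |N|=-31/16
final tree: (((((I:-3/8,R:35/8):69/4,U:-17/4):57/4,S:-4):12,M:103/8):-31/16,N:-31/16)
total length: 193/4

(((((I:-3/8,R:35/8):69/4,U:-17/4):57/4,S:-4):12,M:103/8):-31/16,N:-31/16)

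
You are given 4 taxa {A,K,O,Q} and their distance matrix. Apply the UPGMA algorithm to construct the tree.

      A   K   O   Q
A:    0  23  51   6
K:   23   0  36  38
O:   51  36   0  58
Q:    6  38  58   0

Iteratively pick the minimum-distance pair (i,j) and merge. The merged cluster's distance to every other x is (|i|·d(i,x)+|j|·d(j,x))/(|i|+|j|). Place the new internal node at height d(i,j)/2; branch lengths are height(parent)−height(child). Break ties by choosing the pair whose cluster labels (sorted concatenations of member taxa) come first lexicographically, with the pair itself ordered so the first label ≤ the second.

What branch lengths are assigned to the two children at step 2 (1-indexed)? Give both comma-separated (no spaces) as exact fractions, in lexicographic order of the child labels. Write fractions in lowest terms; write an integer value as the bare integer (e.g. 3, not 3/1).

step 1: merge (A,Q) at d=6; branch lengths A→3, Q→3; new cluster AQ
  updated: d(AQ,K)=61/2, d(AQ,O)=109/2
step 2: merge (AQ,K) at d=61/2; branch lengths AQ→49/4, K→61/4; new cluster AKQ
  updated: d(AKQ,O)=145/3
step 3: merge (AKQ,O) at d=145/3; branch lengths AKQ→107/12, O→145/6; new cluster AKOQ
final tree: (((A:3,Q:3):49/4,K:61/4):107/12,O:145/6)
total length: 799/12

49/4,61/4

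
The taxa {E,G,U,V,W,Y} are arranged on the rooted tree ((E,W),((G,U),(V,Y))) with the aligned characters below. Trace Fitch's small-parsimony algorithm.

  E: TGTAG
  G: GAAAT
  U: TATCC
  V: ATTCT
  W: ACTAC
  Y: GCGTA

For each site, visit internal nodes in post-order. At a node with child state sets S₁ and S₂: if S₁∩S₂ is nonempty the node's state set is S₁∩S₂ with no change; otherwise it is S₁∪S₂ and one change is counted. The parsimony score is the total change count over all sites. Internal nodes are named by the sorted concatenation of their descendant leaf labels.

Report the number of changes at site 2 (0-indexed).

[col 0] EW: children E:{T}, W:{A} ∪→ {A,T}; cost 1
[col 0] GU: children G:{G}, U:{T} ∪→ {G,T}; cost 1
[col 0] VY: children V:{A}, Y:{G} ∪→ {A,G}; cost 1
[col 0] GUVY: children GU:{G,T}, VY:{A,G} ∩→ {G}; cost 0
[col 0] EGUVWY: children EW:{A,T}, GUVY:{G} ∪→ {A,G,T}; cost 1
[col 1] EW: children E:{G}, W:{C} ∪→ {C,G}; cost 1
[col 1] GU: children G:{A}, U:{A} ∩→ {A}; cost 0
[col 1] VY: children V:{T}, Y:{C} ∪→ {C,T}; cost 1
[col 1] GUVY: children GU:{A}, VY:{C,T} ∪→ {A,C,T}; cost 1
[col 1] EGUVWY: children EW:{C,G}, GUVY:{A,C,T} ∩→ {C}; cost 0
[col 2] EW: children E:{T}, W:{T} ∩→ {T}; cost 0
[col 2] GU: children G:{A}, U:{T} ∪→ {A,T}; cost 1
[col 2] VY: children V:{T}, Y:{G} ∪→ {G,T}; cost 1
[col 2] GUVY: children GU:{A,T}, VY:{G,T} ∩→ {T}; cost 0
[col 2] EGUVWY: children EW:{T}, GUVY:{T} ∩→ {T}; cost 0
[col 3] EW: children E:{A}, W:{A} ∩→ {A}; cost 0
[col 3] GU: children G:{A}, U:{C} ∪→ {A,C}; cost 1
[col 3] VY: children V:{C}, Y:{T} ∪→ {C,T}; cost 1
[col 3] GUVY: children GU:{A,C}, VY:{C,T} ∩→ {C}; cost 0
[col 3] EGUVWY: children EW:{A}, GUVY:{C} ∪→ {A,C}; cost 1
[col 4] EW: children E:{G}, W:{C} ∪→ {C,G}; cost 1
[col 4] GU: children G:{T}, U:{C} ∪→ {C,T}; cost 1
[col 4] VY: children V:{T}, Y:{A} ∪→ {A,T}; cost 1
[col 4] GUVY: children GU:{C,T}, VY:{A,T} ∩→ {T}; cost 0
[col 4] EGUVWY: children EW:{C,G}, GUVY:{T} ∪→ {C,G,T}; cost 1
per-site changes: [4, 3, 2, 3, 4]; total = 16

2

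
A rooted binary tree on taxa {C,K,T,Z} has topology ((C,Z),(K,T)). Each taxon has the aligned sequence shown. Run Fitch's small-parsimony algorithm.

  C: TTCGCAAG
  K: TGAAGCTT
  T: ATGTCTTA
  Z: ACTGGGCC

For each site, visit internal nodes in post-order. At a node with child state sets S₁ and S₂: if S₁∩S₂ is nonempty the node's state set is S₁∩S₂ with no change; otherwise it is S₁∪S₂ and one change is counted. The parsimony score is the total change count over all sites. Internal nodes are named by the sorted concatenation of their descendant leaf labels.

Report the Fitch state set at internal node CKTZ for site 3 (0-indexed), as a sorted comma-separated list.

A,G,T

CZ@0: {T} ∪ {A} = {A,T} (union, +1)
KT@0: {T} ∪ {A} = {A,T} (union, +1)
CKTZ@0: {A,T} ∩ {A,T} = {A,T} (intersection, +0)
CZ@1: {T} ∪ {C} = {C,T} (union, +1)
KT@1: {G} ∪ {T} = {G,T} (union, +1)
CKTZ@1: {C,T} ∩ {G,T} = {T} (intersection, +0)
CZ@2: {C} ∪ {T} = {C,T} (union, +1)
KT@2: {A} ∪ {G} = {A,G} (union, +1)
CKTZ@2: {C,T} ∪ {A,G} = {A,C,G,T} (union, +1)
CZ@3: {G} ∩ {G} = {G} (intersection, +0)
KT@3: {A} ∪ {T} = {A,T} (union, +1)
CKTZ@3: {G} ∪ {A,T} = {A,G,T} (union, +1)
CZ@4: {C} ∪ {G} = {C,G} (union, +1)
KT@4: {G} ∪ {C} = {C,G} (union, +1)
CKTZ@4: {C,G} ∩ {C,G} = {C,G} (intersection, +0)
CZ@5: {A} ∪ {G} = {A,G} (union, +1)
KT@5: {C} ∪ {T} = {C,T} (union, +1)
CKTZ@5: {A,G} ∪ {C,T} = {A,C,G,T} (union, +1)
CZ@6: {A} ∪ {C} = {A,C} (union, +1)
KT@6: {T} ∩ {T} = {T} (intersection, +0)
CKTZ@6: {A,C} ∪ {T} = {A,C,T} (union, +1)
CZ@7: {G} ∪ {C} = {C,G} (union, +1)
KT@7: {T} ∪ {A} = {A,T} (union, +1)
CKTZ@7: {C,G} ∪ {A,T} = {A,C,G,T} (union, +1)
per-site changes: [2, 2, 3, 2, 2, 3, 2, 3]; total = 19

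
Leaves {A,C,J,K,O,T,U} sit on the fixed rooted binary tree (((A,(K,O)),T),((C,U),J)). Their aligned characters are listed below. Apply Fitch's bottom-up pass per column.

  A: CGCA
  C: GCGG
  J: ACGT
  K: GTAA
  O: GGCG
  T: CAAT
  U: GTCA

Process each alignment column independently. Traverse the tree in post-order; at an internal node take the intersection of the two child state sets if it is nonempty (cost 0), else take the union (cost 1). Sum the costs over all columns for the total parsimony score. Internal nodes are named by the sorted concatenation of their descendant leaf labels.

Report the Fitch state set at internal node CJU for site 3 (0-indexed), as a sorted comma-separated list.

site 0, node KO: K={G} ∩ O={G} → {G} (+0)
site 0, node AKO: A={C} ∪ KO={G} → {C,G} (+1)
site 0, node AKOT: AKO={C,G} ∩ T={C} → {C} (+0)
site 0, node CU: C={G} ∩ U={G} → {G} (+0)
site 0, node CJU: CU={G} ∪ J={A} → {A,G} (+1)
site 0, node ACJKOTU: AKOT={C} ∪ CJU={A,G} → {A,C,G} (+1)
site 1, node KO: K={T} ∪ O={G} → {G,T} (+1)
site 1, node AKO: A={G} ∩ KO={G,T} → {G} (+0)
site 1, node AKOT: AKO={G} ∪ T={A} → {A,G} (+1)
site 1, node CU: C={C} ∪ U={T} → {C,T} (+1)
site 1, node CJU: CU={C,T} ∩ J={C} → {C} (+0)
site 1, node ACJKOTU: AKOT={A,G} ∪ CJU={C} → {A,C,G} (+1)
site 2, node KO: K={A} ∪ O={C} → {A,C} (+1)
site 2, node AKO: A={C} ∩ KO={A,C} → {C} (+0)
site 2, node AKOT: AKO={C} ∪ T={A} → {A,C} (+1)
site 2, node CU: C={G} ∪ U={C} → {C,G} (+1)
site 2, node CJU: CU={C,G} ∩ J={G} → {G} (+0)
site 2, node ACJKOTU: AKOT={A,C} ∪ CJU={G} → {A,C,G} (+1)
site 3, node KO: K={A} ∪ O={G} → {A,G} (+1)
site 3, node AKO: A={A} ∩ KO={A,G} → {A} (+0)
site 3, node AKOT: AKO={A} ∪ T={T} → {A,T} (+1)
site 3, node CU: C={G} ∪ U={A} → {A,G} (+1)
site 3, node CJU: CU={A,G} ∪ J={T} → {A,G,T} (+1)
site 3, node ACJKOTU: AKOT={A,T} ∩ CJU={A,G,T} → {A,T} (+0)
per-site changes: [3, 4, 4, 4]; total = 15

A,G,T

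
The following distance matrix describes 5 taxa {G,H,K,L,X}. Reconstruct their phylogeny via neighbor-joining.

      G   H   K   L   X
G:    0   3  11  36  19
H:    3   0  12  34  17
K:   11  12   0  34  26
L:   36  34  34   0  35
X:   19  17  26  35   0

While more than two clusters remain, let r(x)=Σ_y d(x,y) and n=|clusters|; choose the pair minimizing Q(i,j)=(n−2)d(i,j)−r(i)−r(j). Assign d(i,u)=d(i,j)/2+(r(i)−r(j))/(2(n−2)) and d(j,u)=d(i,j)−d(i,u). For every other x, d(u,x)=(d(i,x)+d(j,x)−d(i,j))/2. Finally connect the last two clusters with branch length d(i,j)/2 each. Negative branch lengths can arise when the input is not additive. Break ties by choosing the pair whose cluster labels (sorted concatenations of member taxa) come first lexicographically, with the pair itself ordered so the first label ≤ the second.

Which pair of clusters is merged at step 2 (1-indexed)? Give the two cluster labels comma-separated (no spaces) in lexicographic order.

G,H

1. join L+X (d=35, Q=-131) ⇒ LX; edges |L|=49/2, |X|=21/2
  updated: d(G,LX)=10, d(H,LX)=8, d(K,LX)=25/2
2. join G+H (d=3, Q=-41) ⇒ GH; edges |G|=7/4, |H|=5/4
  updated: d(GH,K)=10, d(GH,LX)=15/2
3. join GH+K (d=10, Q=-30) ⇒ GHK; edges |GH|=5/2, |K|=15/2
  updated: d(GHK,LX)=5
4. join GHK+LX (d=5) ⇒ GHKLX; edges |GHK|=5/2, |LX|=5/2
final tree: (((G:7/4,H:5/4):5/2,K:15/2):5/2,(L:49/2,X:21/2):5/2)
total length: 53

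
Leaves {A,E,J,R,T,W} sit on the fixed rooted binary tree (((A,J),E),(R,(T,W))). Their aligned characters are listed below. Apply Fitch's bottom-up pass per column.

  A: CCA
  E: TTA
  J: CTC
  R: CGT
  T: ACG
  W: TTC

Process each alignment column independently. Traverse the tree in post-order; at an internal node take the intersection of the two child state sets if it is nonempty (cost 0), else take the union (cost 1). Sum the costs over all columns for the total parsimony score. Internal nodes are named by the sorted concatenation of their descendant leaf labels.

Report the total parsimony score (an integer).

[col 0] AJ: children A:{C}, J:{C} ∩→ {C}; cost 0
[col 0] AEJ: children AJ:{C}, E:{T} ∪→ {C,T}; cost 1
[col 0] TW: children T:{A}, W:{T} ∪→ {A,T}; cost 1
[col 0] RTW: children R:{C}, TW:{A,T} ∪→ {A,C,T}; cost 1
[col 0] AEJRTW: children AEJ:{C,T}, RTW:{A,C,T} ∩→ {C,T}; cost 0
[col 1] AJ: children A:{C}, J:{T} ∪→ {C,T}; cost 1
[col 1] AEJ: children AJ:{C,T}, E:{T} ∩→ {T}; cost 0
[col 1] TW: children T:{C}, W:{T} ∪→ {C,T}; cost 1
[col 1] RTW: children R:{G}, TW:{C,T} ∪→ {C,G,T}; cost 1
[col 1] AEJRTW: children AEJ:{T}, RTW:{C,G,T} ∩→ {T}; cost 0
[col 2] AJ: children A:{A}, J:{C} ∪→ {A,C}; cost 1
[col 2] AEJ: children AJ:{A,C}, E:{A} ∩→ {A}; cost 0
[col 2] TW: children T:{G}, W:{C} ∪→ {C,G}; cost 1
[col 2] RTW: children R:{T}, TW:{C,G} ∪→ {C,G,T}; cost 1
[col 2] AEJRTW: children AEJ:{A}, RTW:{C,G,T} ∪→ {A,C,G,T}; cost 1
per-site changes: [3, 3, 4]; total = 10

10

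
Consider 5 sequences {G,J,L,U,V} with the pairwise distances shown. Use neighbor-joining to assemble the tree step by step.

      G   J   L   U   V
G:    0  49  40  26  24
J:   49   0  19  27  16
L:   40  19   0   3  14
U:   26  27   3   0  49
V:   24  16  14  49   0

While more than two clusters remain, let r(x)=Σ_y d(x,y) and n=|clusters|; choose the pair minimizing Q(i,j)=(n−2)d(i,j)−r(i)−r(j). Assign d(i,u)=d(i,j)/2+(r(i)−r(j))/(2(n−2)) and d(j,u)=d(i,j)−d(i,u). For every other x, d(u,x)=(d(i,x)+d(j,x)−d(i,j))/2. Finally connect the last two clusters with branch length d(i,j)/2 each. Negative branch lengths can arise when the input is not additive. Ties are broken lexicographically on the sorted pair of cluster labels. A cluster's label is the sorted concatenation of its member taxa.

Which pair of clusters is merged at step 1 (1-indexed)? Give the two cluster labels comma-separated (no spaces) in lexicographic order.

L,U

step 1: merge (L,U) at d=3, Q=-172; branch lengths L→-10/3, U→19/3; new cluster LU
  updated: d(G,LU)=63/2, d(J,LU)=43/2, d(LU,V)=30
step 2: merge (G,V) at d=24, Q=-253/2; branch lengths G→165/8, V→27/8; new cluster GV
  updated: d(GV,J)=41/2, d(GV,LU)=75/4
step 3: merge (GV,J) at d=41/2, Q=-243/4; branch lengths GV→71/8, J→93/8; new cluster GJV
  updated: d(GJV,LU)=79/8
step 4: merge (GJV,LU) at d=79/8; branch lengths GJV→79/16, LU→79/16; new cluster GJLUV
final tree: (((G:165/8,V:27/8):71/8,J:93/8):79/16,(L:-10/3,U:19/3):79/16)
total length: 459/8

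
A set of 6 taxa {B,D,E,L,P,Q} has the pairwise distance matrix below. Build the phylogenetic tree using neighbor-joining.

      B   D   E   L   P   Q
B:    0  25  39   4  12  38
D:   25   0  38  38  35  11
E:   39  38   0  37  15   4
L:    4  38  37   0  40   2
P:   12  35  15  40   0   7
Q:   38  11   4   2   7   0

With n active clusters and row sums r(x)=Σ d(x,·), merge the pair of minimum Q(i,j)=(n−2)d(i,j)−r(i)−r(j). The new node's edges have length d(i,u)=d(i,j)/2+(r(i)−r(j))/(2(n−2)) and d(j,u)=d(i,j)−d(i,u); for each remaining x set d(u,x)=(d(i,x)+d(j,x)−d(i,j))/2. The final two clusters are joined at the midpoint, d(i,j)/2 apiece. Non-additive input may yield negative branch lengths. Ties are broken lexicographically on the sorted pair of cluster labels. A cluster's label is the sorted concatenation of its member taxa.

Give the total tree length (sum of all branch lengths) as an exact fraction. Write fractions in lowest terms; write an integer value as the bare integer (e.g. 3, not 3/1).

iteration 1: select B,L (d=4, Q=-223); attach at lengths (13/8, 19/8); label the merged cluster BL
  updated: d(BL,D)=59/2, d(BL,E)=36, d(BL,P)=24, d(BL,Q)=18
iteration 2: select BL,D (d=59/2, Q=-265/2); attach at lengths (55/4, 63/4); label the merged cluster BDL
  updated: d(BDL,E)=89/4, d(BDL,P)=59/4, d(BDL,Q)=-1/4
iteration 3: select BDL,Q (d=-1/4, Q=-48); attach at lengths (51/8, -53/8); label the merged cluster BDLQ
  updated: d(BDLQ,E)=53/4, d(BDLQ,P)=11
iteration 4: select BDLQ,E (d=53/4, Q=-157/4); attach at lengths (37/8, 69/8); label the merged cluster BDELQ
  updated: d(BDELQ,P)=51/8
iteration 5: select BDELQ,P (d=51/8); attach at lengths (51/16, 51/16); label the merged cluster BDELPQ
final tree: (((((B:13/8,L:19/8):55/4,D:63/4):51/8,Q:-53/8):37/8,E:69/8):51/16,P:51/16)
total length: 423/8

423/8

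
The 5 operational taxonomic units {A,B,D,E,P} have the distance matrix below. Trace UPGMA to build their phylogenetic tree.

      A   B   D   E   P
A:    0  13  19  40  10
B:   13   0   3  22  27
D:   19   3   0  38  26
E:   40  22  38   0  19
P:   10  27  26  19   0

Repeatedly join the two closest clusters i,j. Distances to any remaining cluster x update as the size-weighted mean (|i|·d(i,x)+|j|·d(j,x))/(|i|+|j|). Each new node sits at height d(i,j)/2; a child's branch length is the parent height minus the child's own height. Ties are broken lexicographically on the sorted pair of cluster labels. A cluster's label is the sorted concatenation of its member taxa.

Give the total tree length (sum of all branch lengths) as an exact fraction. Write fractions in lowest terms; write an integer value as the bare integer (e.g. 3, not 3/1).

375/8

iteration 1: select B,D (d=3); attach at lengths (3/2, 3/2); label the merged cluster BD
  updated: d(A,BD)=16, d(BD,E)=30, d(BD,P)=53/2
iteration 2: select A,P (d=10); attach at lengths (5, 5); label the merged cluster AP
  updated: d(AP,BD)=85/4, d(AP,E)=59/2
iteration 3: select AP,BD (d=85/4); attach at lengths (45/8, 73/8); label the merged cluster ABDP
  updated: d(ABDP,E)=119/4
iteration 4: select ABDP,E (d=119/4); attach at lengths (17/4, 119/8); label the merged cluster ABDEP
final tree: (((A:5,P:5):45/8,(B:3/2,D:3/2):73/8):17/4,E:119/8)
total length: 375/8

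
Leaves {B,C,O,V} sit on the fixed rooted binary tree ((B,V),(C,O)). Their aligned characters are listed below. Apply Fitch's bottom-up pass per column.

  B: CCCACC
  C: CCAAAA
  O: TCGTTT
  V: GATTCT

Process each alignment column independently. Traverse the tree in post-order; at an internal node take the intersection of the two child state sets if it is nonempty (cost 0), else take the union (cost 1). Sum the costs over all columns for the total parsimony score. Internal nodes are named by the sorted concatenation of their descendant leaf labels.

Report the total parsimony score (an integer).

12

[col 0] BV: children B:{C}, V:{G} ∪→ {C,G}; cost 1
[col 0] CO: children C:{C}, O:{T} ∪→ {C,T}; cost 1
[col 0] BCOV: children BV:{C,G}, CO:{C,T} ∩→ {C}; cost 0
[col 1] BV: children B:{C}, V:{A} ∪→ {A,C}; cost 1
[col 1] CO: children C:{C}, O:{C} ∩→ {C}; cost 0
[col 1] BCOV: children BV:{A,C}, CO:{C} ∩→ {C}; cost 0
[col 2] BV: children B:{C}, V:{T} ∪→ {C,T}; cost 1
[col 2] CO: children C:{A}, O:{G} ∪→ {A,G}; cost 1
[col 2] BCOV: children BV:{C,T}, CO:{A,G} ∪→ {A,C,G,T}; cost 1
[col 3] BV: children B:{A}, V:{T} ∪→ {A,T}; cost 1
[col 3] CO: children C:{A}, O:{T} ∪→ {A,T}; cost 1
[col 3] BCOV: children BV:{A,T}, CO:{A,T} ∩→ {A,T}; cost 0
[col 4] BV: children B:{C}, V:{C} ∩→ {C}; cost 0
[col 4] CO: children C:{A}, O:{T} ∪→ {A,T}; cost 1
[col 4] BCOV: children BV:{C}, CO:{A,T} ∪→ {A,C,T}; cost 1
[col 5] BV: children B:{C}, V:{T} ∪→ {C,T}; cost 1
[col 5] CO: children C:{A}, O:{T} ∪→ {A,T}; cost 1
[col 5] BCOV: children BV:{C,T}, CO:{A,T} ∩→ {T}; cost 0
per-site changes: [2, 1, 3, 2, 2, 2]; total = 12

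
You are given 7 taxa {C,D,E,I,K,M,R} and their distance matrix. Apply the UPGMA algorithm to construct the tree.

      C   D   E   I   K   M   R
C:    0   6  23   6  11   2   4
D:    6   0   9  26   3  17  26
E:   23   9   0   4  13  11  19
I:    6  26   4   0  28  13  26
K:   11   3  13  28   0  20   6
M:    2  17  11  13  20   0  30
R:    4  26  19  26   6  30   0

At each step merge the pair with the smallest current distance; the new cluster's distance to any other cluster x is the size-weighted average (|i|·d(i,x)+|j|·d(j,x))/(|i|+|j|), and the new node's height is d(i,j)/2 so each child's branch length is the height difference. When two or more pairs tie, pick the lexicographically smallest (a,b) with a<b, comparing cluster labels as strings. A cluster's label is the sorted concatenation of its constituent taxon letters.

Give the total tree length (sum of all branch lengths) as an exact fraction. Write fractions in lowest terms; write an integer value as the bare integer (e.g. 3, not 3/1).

step 1: merge (C,M) at d=2; branch lengths C→1, M→1; new cluster CM
  updated: d(CM,D)=23/2, d(CM,E)=17, d(CM,I)=19/2, d(CM,K)=31/2, d(CM,R)=17
step 2: merge (D,K) at d=3; branch lengths D→3/2, K→3/2; new cluster DK
  updated: d(CM,DK)=27/2, d(DK,E)=11, d(DK,I)=27, d(DK,R)=16
step 3: merge (E,I) at d=4; branch lengths E→2, I→2; new cluster EI
  updated: d(CM,EI)=53/4, d(DK,EI)=19, d(EI,R)=45/2
step 4: merge (CM,EI) at d=53/4; branch lengths CM→45/8, EI→37/8; new cluster CEIM
  updated: d(CEIM,DK)=65/4, d(CEIM,R)=79/4
step 5: merge (DK,R) at d=16; branch lengths DK→13/2, R→8; new cluster DKR
  updated: d(CEIM,DKR)=209/12
step 6: merge (CEIM,DKR) at d=209/12; branch lengths CEIM→25/12, DKR→17/24; new cluster CDEIKMR
final tree: (((C:1,M:1):45/8,(E:2,I:2):37/8):25/12,((D:3/2,K:3/2):13/2,R:8):17/24)
total length: 877/24

877/24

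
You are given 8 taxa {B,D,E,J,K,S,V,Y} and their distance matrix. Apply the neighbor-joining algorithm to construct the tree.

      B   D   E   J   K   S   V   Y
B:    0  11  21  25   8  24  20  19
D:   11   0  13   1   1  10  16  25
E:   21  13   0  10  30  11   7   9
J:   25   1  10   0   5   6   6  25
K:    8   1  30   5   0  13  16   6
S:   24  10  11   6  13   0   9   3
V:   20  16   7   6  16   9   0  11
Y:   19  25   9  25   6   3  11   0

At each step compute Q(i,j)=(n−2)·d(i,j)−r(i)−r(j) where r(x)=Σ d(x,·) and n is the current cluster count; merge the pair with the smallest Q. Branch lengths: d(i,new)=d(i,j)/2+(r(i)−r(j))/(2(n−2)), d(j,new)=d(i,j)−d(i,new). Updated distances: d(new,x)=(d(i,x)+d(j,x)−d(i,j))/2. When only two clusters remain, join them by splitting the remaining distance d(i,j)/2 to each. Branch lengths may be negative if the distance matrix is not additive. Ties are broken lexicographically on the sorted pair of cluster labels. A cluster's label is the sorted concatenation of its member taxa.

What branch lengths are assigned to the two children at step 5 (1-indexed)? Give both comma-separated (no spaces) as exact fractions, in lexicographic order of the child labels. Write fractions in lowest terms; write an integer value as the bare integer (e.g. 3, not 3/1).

165/32,75/32

iteration 1: select B,K (d=8, Q=-159); attach at lengths (97/12, -1/12); label the merged cluster BK
  updated: d(BK,D)=2, d(BK,E)=43/2, d(BK,J)=11, d(BK,S)=29/2, d(BK,V)=14, d(BK,Y)=17/2
iteration 2: select BK,D (d=2, Q=-257/2); attach at lengths (29/20, 11/20); label the merged cluster BDK
  updated: d(BDK,E)=65/4, d(BDK,J)=5, d(BDK,S)=45/4, d(BDK,V)=14, d(BDK,Y)=63/4
iteration 3: select BDK,J (d=5, Q=-377/4); attach at lengths (121/32, 39/32); label the merged cluster BDJK
  updated: d(BDJK,E)=85/8, d(BDJK,S)=49/8, d(BDJK,V)=15/2, d(BDJK,Y)=143/8
iteration 4: select S,Y (d=3, Q=-61); attach at lengths (-11/24, 83/24); label the merged cluster SY
  updated: d(BDJK,SY)=21/2, d(E,SY)=17/2, d(SY,V)=17/2
iteration 5: select BDJK,V (d=15/2, Q=-293/8); attach at lengths (165/32, 75/32); label the merged cluster BDJKV
  updated: d(BDJKV,E)=81/16, d(BDJKV,SY)=23/4
iteration 6: select BDJKV,E (d=81/16, Q=-309/16); attach at lengths (37/32, 125/32); label the merged cluster BDEJKV
  updated: d(BDEJKV,SY)=147/32
iteration 7: select BDEJKV,SY (d=147/32); attach at lengths (147/64, 147/64); label the merged cluster BDEJKSVY
final tree: ((((((B:97/12,K:-1/12):29/20,D:11/20):121/32,J:39/32):165/32,V:75/32):37/32,E:125/32):147/64,(S:-11/24,Y:83/24):147/64)
total length: 1125/32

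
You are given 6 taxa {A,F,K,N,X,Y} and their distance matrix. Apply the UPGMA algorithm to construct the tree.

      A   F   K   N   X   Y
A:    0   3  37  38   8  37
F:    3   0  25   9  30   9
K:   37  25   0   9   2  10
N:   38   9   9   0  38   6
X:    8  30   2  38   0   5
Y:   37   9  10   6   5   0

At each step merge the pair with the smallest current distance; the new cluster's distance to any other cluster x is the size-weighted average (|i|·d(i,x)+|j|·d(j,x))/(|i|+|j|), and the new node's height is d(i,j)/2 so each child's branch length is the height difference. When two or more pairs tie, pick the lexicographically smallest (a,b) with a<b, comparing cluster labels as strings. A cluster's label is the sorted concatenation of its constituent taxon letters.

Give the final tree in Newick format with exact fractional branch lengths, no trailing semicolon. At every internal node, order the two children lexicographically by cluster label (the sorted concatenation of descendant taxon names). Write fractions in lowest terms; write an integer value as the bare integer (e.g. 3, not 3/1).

1. join K+X (d=2) ⇒ KX; edges |K|=1, |X|=1
  updated: d(A,KX)=45/2, d(F,KX)=55/2, d(KX,N)=47/2, d(KX,Y)=15/2
2. join A+F (d=3) ⇒ AF; edges |A|=3/2, |F|=3/2
  updated: d(AF,KX)=25, d(AF,N)=47/2, d(AF,Y)=23
3. join N+Y (d=6) ⇒ NY; edges |N|=3, |Y|=3
  updated: d(AF,NY)=93/4, d(KX,NY)=31/2
4. join KX+NY (d=31/2) ⇒ KNXY; edges |KX|=27/4, |NY|=19/4
  updated: d(AF,KNXY)=193/8
5. join AF+KNXY (d=193/8) ⇒ AFKNXY; edges |AF|=169/16, |KNXY|=69/16
final tree: ((A:3/2,F:3/2):169/16,((K:1,X:1):27/4,(N:3,Y:3):19/4):69/16)
total length: 299/8

((A:3/2,F:3/2):169/16,((K:1,X:1):27/4,(N:3,Y:3):19/4):69/16)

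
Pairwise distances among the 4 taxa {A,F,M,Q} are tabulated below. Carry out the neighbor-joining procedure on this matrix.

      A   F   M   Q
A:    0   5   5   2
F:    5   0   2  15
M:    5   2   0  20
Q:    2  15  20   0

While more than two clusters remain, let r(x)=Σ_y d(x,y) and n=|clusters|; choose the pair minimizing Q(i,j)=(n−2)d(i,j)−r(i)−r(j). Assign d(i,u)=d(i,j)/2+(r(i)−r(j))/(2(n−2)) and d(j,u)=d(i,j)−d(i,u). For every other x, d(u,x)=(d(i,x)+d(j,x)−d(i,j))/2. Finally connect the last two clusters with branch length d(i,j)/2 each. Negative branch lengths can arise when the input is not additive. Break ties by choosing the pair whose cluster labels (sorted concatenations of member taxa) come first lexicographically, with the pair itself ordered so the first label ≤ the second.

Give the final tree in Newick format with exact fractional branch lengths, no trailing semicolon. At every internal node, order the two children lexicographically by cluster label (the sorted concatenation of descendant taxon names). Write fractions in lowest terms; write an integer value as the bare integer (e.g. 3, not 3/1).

iteration 1: select A,Q (d=2, Q=-45); attach at lengths (-21/4, 29/4); label the merged cluster AQ
  updated: d(AQ,F)=9, d(AQ,M)=23/2
iteration 2: select AQ,F (d=9, Q=-45/2); attach at lengths (37/4, -1/4); label the merged cluster AFQ
  updated: d(AFQ,M)=9/4
iteration 3: select AFQ,M (d=9/4); attach at lengths (9/8, 9/8); label the merged cluster AFMQ
final tree: (((A:-21/4,Q:29/4):37/4,F:-1/4):9/8,M:9/8)
total length: 53/4

(((A:-21/4,Q:29/4):37/4,F:-1/4):9/8,M:9/8)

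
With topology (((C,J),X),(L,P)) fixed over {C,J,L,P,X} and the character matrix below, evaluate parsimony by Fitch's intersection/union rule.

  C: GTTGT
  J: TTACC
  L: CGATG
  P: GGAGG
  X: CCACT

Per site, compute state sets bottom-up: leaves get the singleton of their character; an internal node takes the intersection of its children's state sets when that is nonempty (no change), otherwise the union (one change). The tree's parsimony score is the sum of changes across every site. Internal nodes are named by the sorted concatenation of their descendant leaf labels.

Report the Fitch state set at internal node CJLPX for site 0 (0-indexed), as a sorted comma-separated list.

C,G

site 0, node CJ: C={G} ∪ J={T} → {G,T} (+1)
site 0, node CJX: CJ={G,T} ∪ X={C} → {C,G,T} (+1)
site 0, node LP: L={C} ∪ P={G} → {C,G} (+1)
site 0, node CJLPX: CJX={C,G,T} ∩ LP={C,G} → {C,G} (+0)
site 1, node CJ: C={T} ∩ J={T} → {T} (+0)
site 1, node CJX: CJ={T} ∪ X={C} → {C,T} (+1)
site 1, node LP: L={G} ∩ P={G} → {G} (+0)
site 1, node CJLPX: CJX={C,T} ∪ LP={G} → {C,G,T} (+1)
site 2, node CJ: C={T} ∪ J={A} → {A,T} (+1)
site 2, node CJX: CJ={A,T} ∩ X={A} → {A} (+0)
site 2, node LP: L={A} ∩ P={A} → {A} (+0)
site 2, node CJLPX: CJX={A} ∩ LP={A} → {A} (+0)
site 3, node CJ: C={G} ∪ J={C} → {C,G} (+1)
site 3, node CJX: CJ={C,G} ∩ X={C} → {C} (+0)
site 3, node LP: L={T} ∪ P={G} → {G,T} (+1)
site 3, node CJLPX: CJX={C} ∪ LP={G,T} → {C,G,T} (+1)
site 4, node CJ: C={T} ∪ J={C} → {C,T} (+1)
site 4, node CJX: CJ={C,T} ∩ X={T} → {T} (+0)
site 4, node LP: L={G} ∩ P={G} → {G} (+0)
site 4, node CJLPX: CJX={T} ∪ LP={G} → {G,T} (+1)
per-site changes: [3, 2, 1, 3, 2]; total = 11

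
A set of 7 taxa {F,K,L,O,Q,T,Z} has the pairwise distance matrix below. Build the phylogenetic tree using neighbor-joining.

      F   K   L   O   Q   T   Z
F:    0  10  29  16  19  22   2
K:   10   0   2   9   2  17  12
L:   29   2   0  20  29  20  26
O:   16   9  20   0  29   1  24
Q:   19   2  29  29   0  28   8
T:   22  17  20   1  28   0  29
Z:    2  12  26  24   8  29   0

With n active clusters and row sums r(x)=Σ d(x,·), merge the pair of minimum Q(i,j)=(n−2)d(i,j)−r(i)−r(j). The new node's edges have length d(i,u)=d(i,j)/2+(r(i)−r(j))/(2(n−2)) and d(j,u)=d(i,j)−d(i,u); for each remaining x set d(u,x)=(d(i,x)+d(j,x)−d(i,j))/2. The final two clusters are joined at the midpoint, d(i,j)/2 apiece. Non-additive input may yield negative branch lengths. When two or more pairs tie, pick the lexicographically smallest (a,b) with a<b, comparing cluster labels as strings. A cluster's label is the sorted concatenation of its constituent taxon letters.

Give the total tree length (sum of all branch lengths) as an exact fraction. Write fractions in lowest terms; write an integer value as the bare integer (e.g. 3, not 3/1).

1239/32

1. join O+T (d=1, Q=-211) ⇒ OT; edges |O|=-13/10, |T|=23/10
  updated: d(F,OT)=37/2, d(K,OT)=25/2, d(L,OT)=39/2, d(OT,Q)=28, d(OT,Z)=26
2. join F+Z (d=2, Q=-289/2) ⇒ FZ; edges |F|=25/16, |Z|=7/16
  updated: d(FZ,K)=10, d(FZ,L)=53/2, d(FZ,OT)=85/4, d(FZ,Q)=25/2
3. join FZ+Q (d=25/2, Q=-417/4) ⇒ FQZ; edges |FZ|=145/24, |Q|=155/24
  updated: d(FQZ,K)=-1/4, d(FQZ,L)=43/2, d(FQZ,OT)=147/8
4. join FQZ+K (d=-1/4, Q=-435/8) ⇒ FKQZ; edges |FQZ|=199/32, |K|=-207/32
  updated: d(FKQZ,L)=95/8, d(FKQZ,OT)=249/16
5. join FKQZ+L (d=95/8, Q=-751/16) ⇒ FKLQZ; edges |FKQZ|=127/32, |L|=253/32
  updated: d(FKLQZ,OT)=371/32
6. join FKLQZ+OT (d=371/32) ⇒ FKLOQTZ; edges |FKLQZ|=371/64, |OT|=371/64
final tree: (((((F:25/16,Z:7/16):145/24,Q:155/24):199/32,K:-207/32):127/32,L:253/32):371/64,(O:-13/10,T:23/10):371/64)
total length: 1239/32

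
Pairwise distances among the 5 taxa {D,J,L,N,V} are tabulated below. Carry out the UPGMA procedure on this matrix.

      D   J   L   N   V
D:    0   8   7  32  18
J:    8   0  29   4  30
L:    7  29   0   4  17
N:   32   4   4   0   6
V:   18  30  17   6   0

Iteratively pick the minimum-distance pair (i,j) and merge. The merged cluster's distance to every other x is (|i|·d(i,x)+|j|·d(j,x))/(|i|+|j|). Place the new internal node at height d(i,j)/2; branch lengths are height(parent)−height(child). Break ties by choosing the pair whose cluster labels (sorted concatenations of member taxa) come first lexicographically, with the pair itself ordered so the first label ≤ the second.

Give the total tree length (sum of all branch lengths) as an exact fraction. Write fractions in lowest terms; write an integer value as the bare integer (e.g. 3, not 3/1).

389/12

step 1: merge (J,N) at d=4; branch lengths J→2, N→2; new cluster JN
  updated: d(D,JN)=20, d(JN,L)=33/2, d(JN,V)=18
step 2: merge (D,L) at d=7; branch lengths D→7/2, L→7/2; new cluster DL
  updated: d(DL,JN)=73/4, d(DL,V)=35/2
step 3: merge (DL,V) at d=35/2; branch lengths DL→21/4, V→35/4; new cluster DLV
  updated: d(DLV,JN)=109/6
step 4: merge (DLV,JN) at d=109/6; branch lengths DLV→1/3, JN→85/12; new cluster DJLNV
final tree: (((D:7/2,L:7/2):21/4,V:35/4):1/3,(J:2,N:2):85/12)
total length: 389/12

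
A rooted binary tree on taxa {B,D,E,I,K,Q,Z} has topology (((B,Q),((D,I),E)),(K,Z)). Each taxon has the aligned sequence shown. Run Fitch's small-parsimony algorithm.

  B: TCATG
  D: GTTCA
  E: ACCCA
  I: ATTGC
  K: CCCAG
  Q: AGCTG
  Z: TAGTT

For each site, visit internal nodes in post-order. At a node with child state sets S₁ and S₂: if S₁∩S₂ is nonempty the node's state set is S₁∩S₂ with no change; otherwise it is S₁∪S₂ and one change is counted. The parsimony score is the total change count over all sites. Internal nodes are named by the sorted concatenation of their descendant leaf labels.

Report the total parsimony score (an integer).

BQ@0: {T} ∪ {A} = {A,T} (union, +1)
DI@0: {G} ∪ {A} = {A,G} (union, +1)
DEI@0: {A,G} ∩ {A} = {A} (intersection, +0)
BDEIQ@0: {A,T} ∩ {A} = {A} (intersection, +0)
KZ@0: {C} ∪ {T} = {C,T} (union, +1)
BDEIKQZ@0: {A} ∪ {C,T} = {A,C,T} (union, +1)
BQ@1: {C} ∪ {G} = {C,G} (union, +1)
DI@1: {T} ∩ {T} = {T} (intersection, +0)
DEI@1: {T} ∪ {C} = {C,T} (union, +1)
BDEIQ@1: {C,G} ∩ {C,T} = {C} (intersection, +0)
KZ@1: {C} ∪ {A} = {A,C} (union, +1)
BDEIKQZ@1: {C} ∩ {A,C} = {C} (intersection, +0)
BQ@2: {A} ∪ {C} = {A,C} (union, +1)
DI@2: {T} ∩ {T} = {T} (intersection, +0)
DEI@2: {T} ∪ {C} = {C,T} (union, +1)
BDEIQ@2: {A,C} ∩ {C,T} = {C} (intersection, +0)
KZ@2: {C} ∪ {G} = {C,G} (union, +1)
BDEIKQZ@2: {C} ∩ {C,G} = {C} (intersection, +0)
BQ@3: {T} ∩ {T} = {T} (intersection, +0)
DI@3: {C} ∪ {G} = {C,G} (union, +1)
DEI@3: {C,G} ∩ {C} = {C} (intersection, +0)
BDEIQ@3: {T} ∪ {C} = {C,T} (union, +1)
KZ@3: {A} ∪ {T} = {A,T} (union, +1)
BDEIKQZ@3: {C,T} ∩ {A,T} = {T} (intersection, +0)
BQ@4: {G} ∩ {G} = {G} (intersection, +0)
DI@4: {A} ∪ {C} = {A,C} (union, +1)
DEI@4: {A,C} ∩ {A} = {A} (intersection, +0)
BDEIQ@4: {G} ∪ {A} = {A,G} (union, +1)
KZ@4: {G} ∪ {T} = {G,T} (union, +1)
BDEIKQZ@4: {A,G} ∩ {G,T} = {G} (intersection, +0)
per-site changes: [4, 3, 3, 3, 3]; total = 16

16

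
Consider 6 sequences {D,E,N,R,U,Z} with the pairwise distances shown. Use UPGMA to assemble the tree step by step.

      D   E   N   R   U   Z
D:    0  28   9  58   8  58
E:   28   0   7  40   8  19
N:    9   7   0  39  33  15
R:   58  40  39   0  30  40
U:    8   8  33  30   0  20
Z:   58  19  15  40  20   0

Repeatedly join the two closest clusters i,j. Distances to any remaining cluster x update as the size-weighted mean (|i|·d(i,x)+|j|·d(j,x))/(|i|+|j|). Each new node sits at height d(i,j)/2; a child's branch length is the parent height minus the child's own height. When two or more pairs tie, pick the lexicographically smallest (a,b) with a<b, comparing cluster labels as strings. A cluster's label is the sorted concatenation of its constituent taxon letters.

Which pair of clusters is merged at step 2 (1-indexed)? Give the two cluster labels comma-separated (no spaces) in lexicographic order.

1. join E+N (d=7) ⇒ EN; edges |E|=7/2, |N|=7/2
  updated: d(D,EN)=37/2, d(EN,R)=79/2, d(EN,U)=41/2, d(EN,Z)=17
2. join D+U (d=8) ⇒ DU; edges |D|=4, |U|=4
  updated: d(DU,EN)=39/2, d(DU,R)=44, d(DU,Z)=39
3. join EN+Z (d=17) ⇒ ENZ; edges |EN|=5, |Z|=17/2
  updated: d(DU,ENZ)=26, d(ENZ,R)=119/3
4. join DU+ENZ (d=26) ⇒ DENUZ; edges |DU|=9, |ENZ|=9/2
  updated: d(DENUZ,R)=207/5
5. join DENUZ+R (d=207/5) ⇒ DENRUZ; edges |DENUZ|=77/10, |R|=207/10
final tree: (((D:4,U:4):9,((E:7/2,N:7/2):5,Z:17/2):9/2):77/10,R:207/10)
total length: 352/5

D,U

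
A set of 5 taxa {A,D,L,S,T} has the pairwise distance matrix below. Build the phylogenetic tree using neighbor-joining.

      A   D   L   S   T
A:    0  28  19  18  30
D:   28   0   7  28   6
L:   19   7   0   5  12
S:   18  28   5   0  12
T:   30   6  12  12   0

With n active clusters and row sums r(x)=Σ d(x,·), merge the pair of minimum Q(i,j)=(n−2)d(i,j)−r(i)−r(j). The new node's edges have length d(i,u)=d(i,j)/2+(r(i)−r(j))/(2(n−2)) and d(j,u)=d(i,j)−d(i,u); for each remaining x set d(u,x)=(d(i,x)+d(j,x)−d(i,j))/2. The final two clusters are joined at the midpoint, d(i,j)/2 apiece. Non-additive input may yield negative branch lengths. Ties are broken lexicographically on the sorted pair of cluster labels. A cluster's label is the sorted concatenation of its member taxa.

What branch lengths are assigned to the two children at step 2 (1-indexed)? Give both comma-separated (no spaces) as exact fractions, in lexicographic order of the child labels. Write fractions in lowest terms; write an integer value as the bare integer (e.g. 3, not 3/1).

step 1: merge (D,T) at d=6, Q=-111; branch lengths D→9/2, T→3/2; new cluster DT
  updated: d(A,DT)=26, d(DT,L)=13/2, d(DT,S)=17
step 2: merge (A,S) at d=18, Q=-67; branch lengths A→59/4, S→13/4; new cluster AS
  updated: d(AS,DT)=25/2, d(AS,L)=3
step 3: merge (AS,DT) at d=25/2, Q=-22; branch lengths AS→9/2, DT→8; new cluster ADST
  updated: d(ADST,L)=-3/2
step 4: merge (ADST,L) at d=-3/2; branch lengths ADST→-3/4, L→-3/4; new cluster ADLST
final tree: (((A:59/4,S:13/4):9/2,(D:9/2,T:3/2):8):-3/4,L:-3/4)
total length: 35

59/4,13/4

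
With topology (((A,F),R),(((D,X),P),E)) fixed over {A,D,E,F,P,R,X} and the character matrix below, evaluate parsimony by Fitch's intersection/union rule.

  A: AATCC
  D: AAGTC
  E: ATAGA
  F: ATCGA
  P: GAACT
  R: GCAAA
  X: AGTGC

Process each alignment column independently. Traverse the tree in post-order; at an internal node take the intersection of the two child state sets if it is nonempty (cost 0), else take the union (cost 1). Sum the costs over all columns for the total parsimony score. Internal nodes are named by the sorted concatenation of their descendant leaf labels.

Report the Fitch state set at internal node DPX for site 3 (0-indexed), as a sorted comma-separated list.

site 0, node AF: A={A} ∩ F={A} → {A} (+0)
site 0, node AFR: AF={A} ∪ R={G} → {A,G} (+1)
site 0, node DX: D={A} ∩ X={A} → {A} (+0)
site 0, node DPX: DX={A} ∪ P={G} → {A,G} (+1)
site 0, node DEPX: DPX={A,G} ∩ E={A} → {A} (+0)
site 0, node ADEFPRX: AFR={A,G} ∩ DEPX={A} → {A} (+0)
site 1, node AF: A={A} ∪ F={T} → {A,T} (+1)
site 1, node AFR: AF={A,T} ∪ R={C} → {A,C,T} (+1)
site 1, node DX: D={A} ∪ X={G} → {A,G} (+1)
site 1, node DPX: DX={A,G} ∩ P={A} → {A} (+0)
site 1, node DEPX: DPX={A} ∪ E={T} → {A,T} (+1)
site 1, node ADEFPRX: AFR={A,C,T} ∩ DEPX={A,T} → {A,T} (+0)
site 2, node AF: A={T} ∪ F={C} → {C,T} (+1)
site 2, node AFR: AF={C,T} ∪ R={A} → {A,C,T} (+1)
site 2, node DX: D={G} ∪ X={T} → {G,T} (+1)
site 2, node DPX: DX={G,T} ∪ P={A} → {A,G,T} (+1)
site 2, node DEPX: DPX={A,G,T} ∩ E={A} → {A} (+0)
site 2, node ADEFPRX: AFR={A,C,T} ∩ DEPX={A} → {A} (+0)
site 3, node AF: A={C} ∪ F={G} → {C,G} (+1)
site 3, node AFR: AF={C,G} ∪ R={A} → {A,C,G} (+1)
site 3, node DX: D={T} ∪ X={G} → {G,T} (+1)
site 3, node DPX: DX={G,T} ∪ P={C} → {C,G,T} (+1)
site 3, node DEPX: DPX={C,G,T} ∩ E={G} → {G} (+0)
site 3, node ADEFPRX: AFR={A,C,G} ∩ DEPX={G} → {G} (+0)
site 4, node AF: A={C} ∪ F={A} → {A,C} (+1)
site 4, node AFR: AF={A,C} ∩ R={A} → {A} (+0)
site 4, node DX: D={C} ∩ X={C} → {C} (+0)
site 4, node DPX: DX={C} ∪ P={T} → {C,T} (+1)
site 4, node DEPX: DPX={C,T} ∪ E={A} → {A,C,T} (+1)
site 4, node ADEFPRX: AFR={A} ∩ DEPX={A,C,T} → {A} (+0)
per-site changes: [2, 4, 4, 4, 3]; total = 17

C,G,T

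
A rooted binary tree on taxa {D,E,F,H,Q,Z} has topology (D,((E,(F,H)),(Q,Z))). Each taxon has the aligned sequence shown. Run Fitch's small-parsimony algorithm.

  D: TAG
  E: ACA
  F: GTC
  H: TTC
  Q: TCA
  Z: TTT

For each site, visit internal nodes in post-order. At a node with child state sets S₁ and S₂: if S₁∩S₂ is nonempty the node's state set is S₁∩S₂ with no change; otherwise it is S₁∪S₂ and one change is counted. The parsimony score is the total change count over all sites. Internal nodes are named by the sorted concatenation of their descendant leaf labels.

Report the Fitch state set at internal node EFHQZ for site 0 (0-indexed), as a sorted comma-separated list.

T

site 0, node FH: F={G} ∪ H={T} → {G,T} (+1)
site 0, node EFH: E={A} ∪ FH={G,T} → {A,G,T} (+1)
site 0, node QZ: Q={T} ∩ Z={T} → {T} (+0)
site 0, node EFHQZ: EFH={A,G,T} ∩ QZ={T} → {T} (+0)
site 0, node DEFHQZ: D={T} ∩ EFHQZ={T} → {T} (+0)
site 1, node FH: F={T} ∩ H={T} → {T} (+0)
site 1, node EFH: E={C} ∪ FH={T} → {C,T} (+1)
site 1, node QZ: Q={C} ∪ Z={T} → {C,T} (+1)
site 1, node EFHQZ: EFH={C,T} ∩ QZ={C,T} → {C,T} (+0)
site 1, node DEFHQZ: D={A} ∪ EFHQZ={C,T} → {A,C,T} (+1)
site 2, node FH: F={C} ∩ H={C} → {C} (+0)
site 2, node EFH: E={A} ∪ FH={C} → {A,C} (+1)
site 2, node QZ: Q={A} ∪ Z={T} → {A,T} (+1)
site 2, node EFHQZ: EFH={A,C} ∩ QZ={A,T} → {A} (+0)
site 2, node DEFHQZ: D={G} ∪ EFHQZ={A} → {A,G} (+1)
per-site changes: [2, 3, 3]; total = 8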